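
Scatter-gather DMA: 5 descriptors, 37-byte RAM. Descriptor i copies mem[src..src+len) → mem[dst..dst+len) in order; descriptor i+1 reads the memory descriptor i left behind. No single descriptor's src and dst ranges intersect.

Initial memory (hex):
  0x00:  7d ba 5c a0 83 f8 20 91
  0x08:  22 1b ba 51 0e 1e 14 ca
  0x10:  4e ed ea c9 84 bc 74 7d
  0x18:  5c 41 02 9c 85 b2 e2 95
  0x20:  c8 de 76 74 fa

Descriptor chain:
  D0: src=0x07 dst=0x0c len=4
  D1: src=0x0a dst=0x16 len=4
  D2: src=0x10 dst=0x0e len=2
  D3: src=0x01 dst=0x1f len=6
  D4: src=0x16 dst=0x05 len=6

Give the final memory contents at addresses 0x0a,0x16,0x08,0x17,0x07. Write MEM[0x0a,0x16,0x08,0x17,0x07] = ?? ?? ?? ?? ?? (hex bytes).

MEM[0x0a,0x16,0x08,0x17,0x07] = 9c ba 22 51 91

[0] 0x07->0x0c len=4 : 91 22 1b ba
[1] 0x0a->0x16 len=4 : ba 51 91 22
[2] 0x10->0x0e len=2 : 4e ed
[3] 0x01->0x1f len=6 : ba 5c a0 83 f8 20
[4] 0x16->0x05 len=6 : ba 51 91 22 02 9c
query mem[0x0a]=0x9c, mem[0x16]=0xba, mem[0x08]=0x22, mem[0x17]=0x51, mem[0x07]=0x91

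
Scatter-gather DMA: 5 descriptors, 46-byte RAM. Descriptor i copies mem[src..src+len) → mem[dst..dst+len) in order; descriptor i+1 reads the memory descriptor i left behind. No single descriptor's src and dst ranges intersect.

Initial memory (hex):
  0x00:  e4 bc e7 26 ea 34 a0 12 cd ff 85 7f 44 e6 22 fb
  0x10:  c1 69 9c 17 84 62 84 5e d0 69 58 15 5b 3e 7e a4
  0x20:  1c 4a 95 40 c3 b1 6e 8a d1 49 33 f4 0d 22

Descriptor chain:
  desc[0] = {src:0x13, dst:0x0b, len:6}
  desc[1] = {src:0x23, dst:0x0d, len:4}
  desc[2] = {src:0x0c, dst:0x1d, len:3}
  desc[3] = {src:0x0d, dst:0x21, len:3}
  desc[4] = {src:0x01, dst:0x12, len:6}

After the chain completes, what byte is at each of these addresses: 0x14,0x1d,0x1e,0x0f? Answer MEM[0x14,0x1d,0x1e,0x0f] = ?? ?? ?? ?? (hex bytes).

[0] 0x13->0x0b len=6 : 17 84 62 84 5e d0
[1] 0x23->0x0d len=4 : 40 c3 b1 6e
[2] 0x0c->0x1d len=3 : 84 40 c3
[3] 0x0d->0x21 len=3 : 40 c3 b1
[4] 0x01->0x12 len=6 : bc e7 26 ea 34 a0
query mem[0x14]=0x26, mem[0x1d]=0x84, mem[0x1e]=0x40, mem[0x0f]=0xb1

MEM[0x14,0x1d,0x1e,0x0f] = 26 84 40 b1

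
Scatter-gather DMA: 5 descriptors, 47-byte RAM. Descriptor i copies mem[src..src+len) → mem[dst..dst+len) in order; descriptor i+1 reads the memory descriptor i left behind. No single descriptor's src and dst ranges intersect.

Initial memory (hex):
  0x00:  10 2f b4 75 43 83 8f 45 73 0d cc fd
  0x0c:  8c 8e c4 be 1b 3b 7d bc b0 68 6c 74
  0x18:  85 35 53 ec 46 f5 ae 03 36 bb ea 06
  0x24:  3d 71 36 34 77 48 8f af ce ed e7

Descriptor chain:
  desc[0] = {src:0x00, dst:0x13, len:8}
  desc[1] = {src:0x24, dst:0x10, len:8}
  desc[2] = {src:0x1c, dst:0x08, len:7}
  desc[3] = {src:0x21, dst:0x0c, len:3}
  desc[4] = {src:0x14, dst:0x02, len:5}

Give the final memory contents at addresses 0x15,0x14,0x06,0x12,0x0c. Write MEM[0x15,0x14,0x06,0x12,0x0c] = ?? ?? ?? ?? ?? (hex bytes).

[0] 0x00->0x13 len=8 : 10 2f b4 75 43 83 8f 45
[1] 0x24->0x10 len=8 : 3d 71 36 34 77 48 8f af
[2] 0x1c->0x08 len=7 : 46 f5 ae 03 36 bb ea
[3] 0x21->0x0c len=3 : bb ea 06
[4] 0x14->0x02 len=5 : 77 48 8f af 83
query mem[0x15]=0x48, mem[0x14]=0x77, mem[0x06]=0x83, mem[0x12]=0x36, mem[0x0c]=0xbb

MEM[0x15,0x14,0x06,0x12,0x0c] = 48 77 83 36 bb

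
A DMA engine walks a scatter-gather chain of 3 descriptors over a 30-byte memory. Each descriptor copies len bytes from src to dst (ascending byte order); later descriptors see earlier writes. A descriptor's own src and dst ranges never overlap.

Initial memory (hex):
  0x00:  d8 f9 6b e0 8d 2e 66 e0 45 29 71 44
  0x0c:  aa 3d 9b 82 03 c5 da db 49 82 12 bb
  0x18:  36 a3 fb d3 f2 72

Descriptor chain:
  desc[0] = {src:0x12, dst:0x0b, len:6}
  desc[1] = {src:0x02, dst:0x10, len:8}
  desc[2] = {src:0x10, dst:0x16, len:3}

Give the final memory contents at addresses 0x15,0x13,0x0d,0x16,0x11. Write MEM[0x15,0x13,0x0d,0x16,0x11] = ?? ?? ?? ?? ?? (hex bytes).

MEM[0x15,0x13,0x0d,0x16,0x11] = e0 2e 49 6b e0

D0: mem[0x0b..0x10] <- [da db 49 82 12 bb]
D1: mem[0x10..0x17] <- [6b e0 8d 2e 66 e0 45 29]
D2: mem[0x16..0x18] <- [6b e0 8d]
query mem[0x15]=0xe0, mem[0x13]=0x2e, mem[0x0d]=0x49, mem[0x16]=0x6b, mem[0x11]=0xe0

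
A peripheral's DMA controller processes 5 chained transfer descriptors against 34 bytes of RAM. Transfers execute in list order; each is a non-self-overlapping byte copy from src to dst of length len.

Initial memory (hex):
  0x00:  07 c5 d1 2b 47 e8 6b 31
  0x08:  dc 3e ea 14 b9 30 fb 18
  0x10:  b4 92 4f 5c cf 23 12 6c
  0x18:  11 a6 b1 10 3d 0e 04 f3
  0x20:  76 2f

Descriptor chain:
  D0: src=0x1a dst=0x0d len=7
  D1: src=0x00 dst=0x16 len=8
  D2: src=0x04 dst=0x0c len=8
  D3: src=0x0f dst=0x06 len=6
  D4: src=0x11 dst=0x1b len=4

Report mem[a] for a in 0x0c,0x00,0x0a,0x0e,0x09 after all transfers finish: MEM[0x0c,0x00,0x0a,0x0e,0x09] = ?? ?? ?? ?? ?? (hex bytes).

MEM[0x0c,0x00,0x0a,0x0e,0x09] = 47 07 14 6b ea

  after D0: wrote 7B at 0x0d = b1103d0e04f376
  after D1: wrote 8B at 0x16 = 07c5d12b47e86b31
  after D2: wrote 8B at 0x0c = 47e86b31dc3eea14
  after D3: wrote 6B at 0x06 = 31dc3eea14cf
  after D4: wrote 4B at 0x1b = 3eea14cf
query mem[0x0c]=0x47, mem[0x00]=0x07, mem[0x0a]=0x14, mem[0x0e]=0x6b, mem[0x09]=0xea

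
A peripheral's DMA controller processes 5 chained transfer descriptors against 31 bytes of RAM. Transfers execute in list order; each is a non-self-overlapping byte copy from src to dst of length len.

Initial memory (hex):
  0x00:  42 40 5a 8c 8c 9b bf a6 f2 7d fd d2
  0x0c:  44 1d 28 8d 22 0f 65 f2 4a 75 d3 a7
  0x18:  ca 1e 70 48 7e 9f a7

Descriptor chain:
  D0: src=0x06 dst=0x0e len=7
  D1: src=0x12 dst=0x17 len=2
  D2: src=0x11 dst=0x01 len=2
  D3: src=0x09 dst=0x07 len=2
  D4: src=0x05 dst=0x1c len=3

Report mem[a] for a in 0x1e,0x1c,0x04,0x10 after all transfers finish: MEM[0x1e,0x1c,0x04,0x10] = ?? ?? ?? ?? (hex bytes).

MEM[0x1e,0x1c,0x04,0x10] = 7d 9b 8c f2

#0 dst[0x0e+7] := {0xbf,0xa6,0xf2,0x7d,0xfd,0xd2,0x44}
#1 dst[0x17+2] := {0xfd,0xd2}
#2 dst[0x01+2] := {0x7d,0xfd}
#3 dst[0x07+2] := {0x7d,0xfd}
#4 dst[0x1c+3] := {0x9b,0xbf,0x7d}
query mem[0x1e]=0x7d, mem[0x1c]=0x9b, mem[0x04]=0x8c, mem[0x10]=0xf2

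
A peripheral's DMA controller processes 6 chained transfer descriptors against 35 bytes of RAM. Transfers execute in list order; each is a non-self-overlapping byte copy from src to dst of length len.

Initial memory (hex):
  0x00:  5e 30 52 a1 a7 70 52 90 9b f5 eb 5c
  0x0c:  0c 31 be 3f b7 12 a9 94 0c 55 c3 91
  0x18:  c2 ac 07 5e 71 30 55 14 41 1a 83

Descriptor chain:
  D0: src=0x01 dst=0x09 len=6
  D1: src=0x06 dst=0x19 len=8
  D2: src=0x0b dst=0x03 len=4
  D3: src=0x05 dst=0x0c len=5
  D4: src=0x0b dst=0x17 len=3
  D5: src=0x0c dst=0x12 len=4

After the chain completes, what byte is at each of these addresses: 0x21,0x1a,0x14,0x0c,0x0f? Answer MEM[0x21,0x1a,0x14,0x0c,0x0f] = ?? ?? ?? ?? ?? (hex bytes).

MEM[0x21,0x1a,0x14,0x0c,0x0f] = 1a 90 90 70 9b

  after D0: wrote 6B at 0x09 = 3052a1a77052
  after D1: wrote 8B at 0x19 = 52909b3052a1a770
  after D2: wrote 4B at 0x03 = a1a77052
  after D3: wrote 5B at 0x0c = 7052909b30
  after D4: wrote 3B at 0x17 = a17052
  after D5: wrote 4B at 0x12 = 7052909b
query mem[0x21]=0x1a, mem[0x1a]=0x90, mem[0x14]=0x90, mem[0x0c]=0x70, mem[0x0f]=0x9b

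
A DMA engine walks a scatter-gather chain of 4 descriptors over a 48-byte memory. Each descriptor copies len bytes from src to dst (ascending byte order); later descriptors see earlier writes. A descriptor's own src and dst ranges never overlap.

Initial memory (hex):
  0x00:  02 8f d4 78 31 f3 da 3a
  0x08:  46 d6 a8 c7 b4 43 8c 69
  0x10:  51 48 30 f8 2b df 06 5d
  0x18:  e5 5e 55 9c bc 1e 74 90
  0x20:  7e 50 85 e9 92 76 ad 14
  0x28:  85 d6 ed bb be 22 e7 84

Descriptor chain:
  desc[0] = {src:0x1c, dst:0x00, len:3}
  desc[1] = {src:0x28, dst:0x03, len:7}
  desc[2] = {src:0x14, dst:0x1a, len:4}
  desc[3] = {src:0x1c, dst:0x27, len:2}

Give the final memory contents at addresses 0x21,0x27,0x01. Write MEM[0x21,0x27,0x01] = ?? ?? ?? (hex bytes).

D0: mem[0x00..0x02] <- [bc 1e 74]
D1: mem[0x03..0x09] <- [85 d6 ed bb be 22 e7]
D2: mem[0x1a..0x1d] <- [2b df 06 5d]
D3: mem[0x27..0x28] <- [06 5d]
query mem[0x21]=0x50, mem[0x27]=0x06, mem[0x01]=0x1e

MEM[0x21,0x27,0x01] = 50 06 1e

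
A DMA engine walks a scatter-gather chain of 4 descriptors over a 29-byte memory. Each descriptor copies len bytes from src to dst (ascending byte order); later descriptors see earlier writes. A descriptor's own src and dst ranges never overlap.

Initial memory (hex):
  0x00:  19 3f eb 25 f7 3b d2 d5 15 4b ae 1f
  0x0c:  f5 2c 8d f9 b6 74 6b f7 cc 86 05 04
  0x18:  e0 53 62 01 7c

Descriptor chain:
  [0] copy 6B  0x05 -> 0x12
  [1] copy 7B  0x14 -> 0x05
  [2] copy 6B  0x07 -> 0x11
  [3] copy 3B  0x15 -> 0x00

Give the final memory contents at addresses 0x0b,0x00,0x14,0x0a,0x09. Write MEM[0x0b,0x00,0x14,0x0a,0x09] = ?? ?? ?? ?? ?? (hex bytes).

MEM[0x0b,0x00,0x14,0x0a,0x09] = 62 62 53 53 e0

D0: mem[0x12..0x17] <- [3b d2 d5 15 4b ae]
D1: mem[0x05..0x0b] <- [d5 15 4b ae e0 53 62]
D2: mem[0x11..0x16] <- [4b ae e0 53 62 f5]
D3: mem[0x00..0x02] <- [62 f5 ae]
query mem[0x0b]=0x62, mem[0x00]=0x62, mem[0x14]=0x53, mem[0x0a]=0x53, mem[0x09]=0xe0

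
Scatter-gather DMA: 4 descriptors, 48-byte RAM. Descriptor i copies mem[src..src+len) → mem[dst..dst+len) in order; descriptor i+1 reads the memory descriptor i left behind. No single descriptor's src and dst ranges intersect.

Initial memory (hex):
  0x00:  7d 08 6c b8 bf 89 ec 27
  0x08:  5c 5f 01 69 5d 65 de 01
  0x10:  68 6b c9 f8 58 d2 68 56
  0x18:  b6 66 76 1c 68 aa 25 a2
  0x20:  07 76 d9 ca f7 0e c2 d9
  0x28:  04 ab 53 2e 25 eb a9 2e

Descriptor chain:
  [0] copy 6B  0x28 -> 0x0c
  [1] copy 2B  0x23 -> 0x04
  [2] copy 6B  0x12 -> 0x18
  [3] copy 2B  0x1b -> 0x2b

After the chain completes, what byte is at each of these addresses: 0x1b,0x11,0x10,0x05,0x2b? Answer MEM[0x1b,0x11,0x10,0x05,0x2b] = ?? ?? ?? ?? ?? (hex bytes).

D0: mem[0x0c..0x11] <- [04 ab 53 2e 25 eb]
D1: mem[0x04..0x05] <- [ca f7]
D2: mem[0x18..0x1d] <- [c9 f8 58 d2 68 56]
D3: mem[0x2b..0x2c] <- [d2 68]
query mem[0x1b]=0xd2, mem[0x11]=0xeb, mem[0x10]=0x25, mem[0x05]=0xf7, mem[0x2b]=0xd2

MEM[0x1b,0x11,0x10,0x05,0x2b] = d2 eb 25 f7 d2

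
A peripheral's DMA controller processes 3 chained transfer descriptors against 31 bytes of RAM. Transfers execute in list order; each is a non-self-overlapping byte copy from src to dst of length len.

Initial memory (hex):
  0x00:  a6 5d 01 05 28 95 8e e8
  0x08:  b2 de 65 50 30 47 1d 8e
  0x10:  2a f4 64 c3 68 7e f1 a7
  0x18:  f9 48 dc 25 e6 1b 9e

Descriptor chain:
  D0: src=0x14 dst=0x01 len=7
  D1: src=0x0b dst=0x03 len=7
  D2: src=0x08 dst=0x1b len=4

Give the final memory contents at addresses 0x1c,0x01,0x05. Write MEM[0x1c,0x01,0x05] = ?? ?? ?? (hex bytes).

MEM[0x1c,0x01,0x05] = f4 68 47

#0 dst[0x01+7] := {0x68,0x7e,0xf1,0xa7,0xf9,0x48,0xdc}
#1 dst[0x03+7] := {0x50,0x30,0x47,0x1d,0x8e,0x2a,0xf4}
#2 dst[0x1b+4] := {0x2a,0xf4,0x65,0x50}
query mem[0x1c]=0xf4, mem[0x01]=0x68, mem[0x05]=0x47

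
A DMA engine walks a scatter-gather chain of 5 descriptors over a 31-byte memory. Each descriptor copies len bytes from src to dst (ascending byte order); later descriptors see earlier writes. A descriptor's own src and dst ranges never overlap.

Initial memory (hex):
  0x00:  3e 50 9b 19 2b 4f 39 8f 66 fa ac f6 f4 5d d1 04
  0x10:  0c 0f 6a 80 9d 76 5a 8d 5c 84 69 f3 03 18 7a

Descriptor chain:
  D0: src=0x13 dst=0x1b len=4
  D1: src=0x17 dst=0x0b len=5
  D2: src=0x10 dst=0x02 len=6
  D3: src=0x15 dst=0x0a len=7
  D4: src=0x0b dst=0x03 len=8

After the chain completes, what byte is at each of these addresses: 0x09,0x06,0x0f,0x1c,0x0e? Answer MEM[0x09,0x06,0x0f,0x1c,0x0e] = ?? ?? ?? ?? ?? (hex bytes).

MEM[0x09,0x06,0x0f,0x1c,0x0e] = 0f 84 69 9d 84

#0 dst[0x1b+4] := {0x80,0x9d,0x76,0x5a}
#1 dst[0x0b+5] := {0x8d,0x5c,0x84,0x69,0x80}
#2 dst[0x02+6] := {0x0c,0x0f,0x6a,0x80,0x9d,0x76}
#3 dst[0x0a+7] := {0x76,0x5a,0x8d,0x5c,0x84,0x69,0x80}
#4 dst[0x03+8] := {0x5a,0x8d,0x5c,0x84,0x69,0x80,0x0f,0x6a}
query mem[0x09]=0x0f, mem[0x06]=0x84, mem[0x0f]=0x69, mem[0x1c]=0x9d, mem[0x0e]=0x84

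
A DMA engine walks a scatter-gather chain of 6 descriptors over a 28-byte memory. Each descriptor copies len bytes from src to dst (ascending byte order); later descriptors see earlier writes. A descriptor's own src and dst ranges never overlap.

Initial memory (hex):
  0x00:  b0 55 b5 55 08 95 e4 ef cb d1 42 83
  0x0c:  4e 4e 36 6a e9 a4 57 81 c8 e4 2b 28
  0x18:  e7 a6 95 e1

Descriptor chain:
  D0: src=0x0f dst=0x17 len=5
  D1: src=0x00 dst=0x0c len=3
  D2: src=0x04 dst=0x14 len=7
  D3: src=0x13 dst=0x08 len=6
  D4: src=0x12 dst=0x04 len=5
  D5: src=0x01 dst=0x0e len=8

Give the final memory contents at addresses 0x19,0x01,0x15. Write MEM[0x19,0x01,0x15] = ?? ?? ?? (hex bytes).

MEM[0x19,0x01,0x15] = d1 55 e4

  after D0: wrote 5B at 0x17 = 6ae9a45781
  after D1: wrote 3B at 0x0c = b055b5
  after D2: wrote 7B at 0x14 = 0895e4efcbd142
  after D3: wrote 6B at 0x08 = 810895e4efcb
  after D4: wrote 5B at 0x04 = 57810895e4
  after D5: wrote 8B at 0x0e = 55b55557810895e4
query mem[0x19]=0xd1, mem[0x01]=0x55, mem[0x15]=0xe4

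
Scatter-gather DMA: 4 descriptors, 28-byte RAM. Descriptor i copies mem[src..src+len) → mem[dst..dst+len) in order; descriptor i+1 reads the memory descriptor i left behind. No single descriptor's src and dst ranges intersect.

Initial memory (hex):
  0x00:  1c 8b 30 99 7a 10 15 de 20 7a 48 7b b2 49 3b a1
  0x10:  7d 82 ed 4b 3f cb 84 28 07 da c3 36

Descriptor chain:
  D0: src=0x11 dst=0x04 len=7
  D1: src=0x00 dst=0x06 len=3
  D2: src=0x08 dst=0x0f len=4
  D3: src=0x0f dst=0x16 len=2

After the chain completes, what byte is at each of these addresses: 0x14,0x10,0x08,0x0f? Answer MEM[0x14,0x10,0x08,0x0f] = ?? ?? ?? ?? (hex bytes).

MEM[0x14,0x10,0x08,0x0f] = 3f 84 30 30

  after D0: wrote 7B at 0x04 = 82ed4b3fcb8428
  after D1: wrote 3B at 0x06 = 1c8b30
  after D2: wrote 4B at 0x0f = 3084287b
  after D3: wrote 2B at 0x16 = 3084
query mem[0x14]=0x3f, mem[0x10]=0x84, mem[0x08]=0x30, mem[0x0f]=0x30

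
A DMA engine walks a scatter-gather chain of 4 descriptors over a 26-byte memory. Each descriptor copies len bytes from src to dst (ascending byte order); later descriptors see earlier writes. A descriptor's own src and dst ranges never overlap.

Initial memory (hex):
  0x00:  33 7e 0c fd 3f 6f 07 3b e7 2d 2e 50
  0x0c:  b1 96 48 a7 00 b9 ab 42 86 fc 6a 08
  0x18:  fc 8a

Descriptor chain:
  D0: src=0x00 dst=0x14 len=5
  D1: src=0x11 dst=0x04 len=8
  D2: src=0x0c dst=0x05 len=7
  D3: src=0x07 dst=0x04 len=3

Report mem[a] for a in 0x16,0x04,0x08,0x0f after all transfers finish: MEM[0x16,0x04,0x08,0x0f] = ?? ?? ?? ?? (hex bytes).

MEM[0x16,0x04,0x08,0x0f] = 0c 48 a7 a7

#0 dst[0x14+5] := {0x33,0x7e,0x0c,0xfd,0x3f}
#1 dst[0x04+8] := {0xb9,0xab,0x42,0x33,0x7e,0x0c,0xfd,0x3f}
#2 dst[0x05+7] := {0xb1,0x96,0x48,0xa7,0x00,0xb9,0xab}
#3 dst[0x04+3] := {0x48,0xa7,0x00}
query mem[0x16]=0x0c, mem[0x04]=0x48, mem[0x08]=0xa7, mem[0x0f]=0xa7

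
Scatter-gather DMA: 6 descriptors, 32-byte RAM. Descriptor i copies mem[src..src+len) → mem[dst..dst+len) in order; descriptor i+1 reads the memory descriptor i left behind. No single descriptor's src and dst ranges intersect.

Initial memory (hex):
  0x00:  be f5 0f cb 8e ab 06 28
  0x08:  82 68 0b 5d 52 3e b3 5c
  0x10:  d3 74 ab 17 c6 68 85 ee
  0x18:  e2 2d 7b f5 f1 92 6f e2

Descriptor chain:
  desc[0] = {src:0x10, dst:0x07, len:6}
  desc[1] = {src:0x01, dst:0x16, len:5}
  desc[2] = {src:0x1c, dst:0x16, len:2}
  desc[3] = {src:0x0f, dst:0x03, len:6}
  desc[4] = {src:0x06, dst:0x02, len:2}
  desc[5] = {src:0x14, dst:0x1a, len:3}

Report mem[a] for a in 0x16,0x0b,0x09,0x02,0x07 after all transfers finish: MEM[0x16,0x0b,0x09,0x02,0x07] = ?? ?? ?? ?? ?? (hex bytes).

MEM[0x16,0x0b,0x09,0x02,0x07] = f1 c6 ab ab 17

D0: mem[0x07..0x0c] <- [d3 74 ab 17 c6 68]
D1: mem[0x16..0x1a] <- [f5 0f cb 8e ab]
D2: mem[0x16..0x17] <- [f1 92]
D3: mem[0x03..0x08] <- [5c d3 74 ab 17 c6]
D4: mem[0x02..0x03] <- [ab 17]
D5: mem[0x1a..0x1c] <- [c6 68 f1]
query mem[0x16]=0xf1, mem[0x0b]=0xc6, mem[0x09]=0xab, mem[0x02]=0xab, mem[0x07]=0x17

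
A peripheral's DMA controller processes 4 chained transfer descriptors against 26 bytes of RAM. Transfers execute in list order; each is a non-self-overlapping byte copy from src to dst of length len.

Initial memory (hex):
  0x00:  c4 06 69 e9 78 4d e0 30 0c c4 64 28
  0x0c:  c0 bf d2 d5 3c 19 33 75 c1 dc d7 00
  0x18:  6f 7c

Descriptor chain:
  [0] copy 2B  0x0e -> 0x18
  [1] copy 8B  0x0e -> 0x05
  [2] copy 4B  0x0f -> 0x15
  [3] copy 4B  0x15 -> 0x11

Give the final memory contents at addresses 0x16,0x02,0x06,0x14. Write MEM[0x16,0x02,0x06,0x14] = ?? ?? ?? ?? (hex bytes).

MEM[0x16,0x02,0x06,0x14] = 3c 69 d5 33

[0] 0x0e->0x18 len=2 : d2 d5
[1] 0x0e->0x05 len=8 : d2 d5 3c 19 33 75 c1 dc
[2] 0x0f->0x15 len=4 : d5 3c 19 33
[3] 0x15->0x11 len=4 : d5 3c 19 33
query mem[0x16]=0x3c, mem[0x02]=0x69, mem[0x06]=0xd5, mem[0x14]=0x33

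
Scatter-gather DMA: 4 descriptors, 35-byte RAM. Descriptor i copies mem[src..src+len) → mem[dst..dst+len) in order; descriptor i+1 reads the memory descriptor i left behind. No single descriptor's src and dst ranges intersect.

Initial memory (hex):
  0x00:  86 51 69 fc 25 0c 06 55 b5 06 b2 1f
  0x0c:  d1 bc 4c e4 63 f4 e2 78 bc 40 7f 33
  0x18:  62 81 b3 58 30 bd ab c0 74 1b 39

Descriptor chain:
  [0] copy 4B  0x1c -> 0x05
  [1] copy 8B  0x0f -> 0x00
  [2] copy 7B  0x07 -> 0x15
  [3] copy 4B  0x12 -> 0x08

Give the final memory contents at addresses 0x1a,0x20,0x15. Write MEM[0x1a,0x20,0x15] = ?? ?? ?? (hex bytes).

MEM[0x1a,0x20,0x15] = d1 74 7f

[0] 0x1c->0x05 len=4 : 30 bd ab c0
[1] 0x0f->0x00 len=8 : e4 63 f4 e2 78 bc 40 7f
[2] 0x07->0x15 len=7 : 7f c0 06 b2 1f d1 bc
[3] 0x12->0x08 len=4 : e2 78 bc 7f
query mem[0x1a]=0xd1, mem[0x20]=0x74, mem[0x15]=0x7f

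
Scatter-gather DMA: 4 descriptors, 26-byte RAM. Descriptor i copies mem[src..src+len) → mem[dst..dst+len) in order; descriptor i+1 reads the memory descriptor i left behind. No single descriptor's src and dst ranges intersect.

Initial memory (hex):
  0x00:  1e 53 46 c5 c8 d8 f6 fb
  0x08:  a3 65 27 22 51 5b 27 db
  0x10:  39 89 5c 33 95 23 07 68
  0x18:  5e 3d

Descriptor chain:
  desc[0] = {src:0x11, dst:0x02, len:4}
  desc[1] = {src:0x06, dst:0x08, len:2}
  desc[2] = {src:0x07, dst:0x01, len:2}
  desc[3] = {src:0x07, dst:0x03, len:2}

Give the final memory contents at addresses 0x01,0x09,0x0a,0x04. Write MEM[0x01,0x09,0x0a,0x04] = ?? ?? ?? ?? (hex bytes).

MEM[0x01,0x09,0x0a,0x04] = fb fb 27 f6

D0: mem[0x02..0x05] <- [89 5c 33 95]
D1: mem[0x08..0x09] <- [f6 fb]
D2: mem[0x01..0x02] <- [fb f6]
D3: mem[0x03..0x04] <- [fb f6]
query mem[0x01]=0xfb, mem[0x09]=0xfb, mem[0x0a]=0x27, mem[0x04]=0xf6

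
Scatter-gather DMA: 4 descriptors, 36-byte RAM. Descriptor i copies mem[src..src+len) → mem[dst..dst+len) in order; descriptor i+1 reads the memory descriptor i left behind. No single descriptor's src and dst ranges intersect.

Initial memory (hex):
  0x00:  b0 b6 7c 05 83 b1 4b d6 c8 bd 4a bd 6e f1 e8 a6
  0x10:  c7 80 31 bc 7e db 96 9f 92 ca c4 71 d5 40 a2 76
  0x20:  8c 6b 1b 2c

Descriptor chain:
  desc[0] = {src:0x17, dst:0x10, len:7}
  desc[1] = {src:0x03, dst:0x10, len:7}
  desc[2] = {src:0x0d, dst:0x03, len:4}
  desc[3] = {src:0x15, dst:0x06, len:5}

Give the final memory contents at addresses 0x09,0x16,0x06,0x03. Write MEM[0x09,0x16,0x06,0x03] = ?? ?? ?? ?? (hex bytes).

MEM[0x09,0x16,0x06,0x03] = 92 bd c8 f1

  after D0: wrote 7B at 0x10 = 9f92cac471d540
  after D1: wrote 7B at 0x10 = 0583b14bd6c8bd
  after D2: wrote 4B at 0x03 = f1e8a605
  after D3: wrote 5B at 0x06 = c8bd9f92ca
query mem[0x09]=0x92, mem[0x16]=0xbd, mem[0x06]=0xc8, mem[0x03]=0xf1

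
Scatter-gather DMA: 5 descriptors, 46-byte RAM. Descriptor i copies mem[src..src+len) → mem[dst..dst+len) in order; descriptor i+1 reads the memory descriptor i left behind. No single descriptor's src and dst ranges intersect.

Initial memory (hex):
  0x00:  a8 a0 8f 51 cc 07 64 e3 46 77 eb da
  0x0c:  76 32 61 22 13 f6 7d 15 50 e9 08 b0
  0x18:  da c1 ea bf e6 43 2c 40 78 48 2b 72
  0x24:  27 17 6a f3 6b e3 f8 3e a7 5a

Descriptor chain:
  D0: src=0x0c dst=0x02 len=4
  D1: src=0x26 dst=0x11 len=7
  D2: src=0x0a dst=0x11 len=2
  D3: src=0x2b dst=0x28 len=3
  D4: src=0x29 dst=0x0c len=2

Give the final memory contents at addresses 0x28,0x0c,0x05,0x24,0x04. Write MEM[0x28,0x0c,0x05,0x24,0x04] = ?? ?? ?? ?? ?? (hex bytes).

D0: mem[0x02..0x05] <- [76 32 61 22]
D1: mem[0x11..0x17] <- [6a f3 6b e3 f8 3e a7]
D2: mem[0x11..0x12] <- [eb da]
D3: mem[0x28..0x2a] <- [3e a7 5a]
D4: mem[0x0c..0x0d] <- [a7 5a]
query mem[0x28]=0x3e, mem[0x0c]=0xa7, mem[0x05]=0x22, mem[0x24]=0x27, mem[0x04]=0x61

MEM[0x28,0x0c,0x05,0x24,0x04] = 3e a7 22 27 61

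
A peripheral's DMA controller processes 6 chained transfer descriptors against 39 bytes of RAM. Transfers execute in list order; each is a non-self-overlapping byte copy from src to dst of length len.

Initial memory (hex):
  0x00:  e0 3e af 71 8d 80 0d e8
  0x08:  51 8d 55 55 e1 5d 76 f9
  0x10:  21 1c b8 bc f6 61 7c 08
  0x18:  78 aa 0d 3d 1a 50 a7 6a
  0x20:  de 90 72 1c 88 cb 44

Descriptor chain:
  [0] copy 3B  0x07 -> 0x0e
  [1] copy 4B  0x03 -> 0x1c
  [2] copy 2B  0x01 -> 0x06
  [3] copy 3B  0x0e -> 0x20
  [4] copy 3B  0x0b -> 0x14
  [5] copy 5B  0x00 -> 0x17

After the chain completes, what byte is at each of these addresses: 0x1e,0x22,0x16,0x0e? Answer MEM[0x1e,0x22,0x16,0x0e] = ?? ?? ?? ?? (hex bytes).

[0] 0x07->0x0e len=3 : e8 51 8d
[1] 0x03->0x1c len=4 : 71 8d 80 0d
[2] 0x01->0x06 len=2 : 3e af
[3] 0x0e->0x20 len=3 : e8 51 8d
[4] 0x0b->0x14 len=3 : 55 e1 5d
[5] 0x00->0x17 len=5 : e0 3e af 71 8d
query mem[0x1e]=0x80, mem[0x22]=0x8d, mem[0x16]=0x5d, mem[0x0e]=0xe8

MEM[0x1e,0x22,0x16,0x0e] = 80 8d 5d e8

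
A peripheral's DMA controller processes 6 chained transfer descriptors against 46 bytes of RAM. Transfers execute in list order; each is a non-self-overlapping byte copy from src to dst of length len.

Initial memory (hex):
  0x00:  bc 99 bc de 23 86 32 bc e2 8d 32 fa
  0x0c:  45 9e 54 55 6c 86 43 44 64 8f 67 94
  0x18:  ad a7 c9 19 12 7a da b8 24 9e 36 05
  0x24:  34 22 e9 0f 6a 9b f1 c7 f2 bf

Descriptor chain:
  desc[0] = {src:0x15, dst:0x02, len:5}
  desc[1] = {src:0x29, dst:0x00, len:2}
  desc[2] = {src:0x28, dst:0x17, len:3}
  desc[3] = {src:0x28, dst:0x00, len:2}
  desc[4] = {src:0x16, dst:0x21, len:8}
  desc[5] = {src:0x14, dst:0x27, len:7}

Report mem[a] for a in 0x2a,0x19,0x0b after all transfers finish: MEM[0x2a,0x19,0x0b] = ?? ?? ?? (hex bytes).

D0: mem[0x02..0x06] <- [8f 67 94 ad a7]
D1: mem[0x00..0x01] <- [9b f1]
D2: mem[0x17..0x19] <- [6a 9b f1]
D3: mem[0x00..0x01] <- [6a 9b]
D4: mem[0x21..0x28] <- [67 6a 9b f1 c9 19 12 7a]
D5: mem[0x27..0x2d] <- [64 8f 67 6a 9b f1 c9]
query mem[0x2a]=0x6a, mem[0x19]=0xf1, mem[0x0b]=0xfa

MEM[0x2a,0x19,0x0b] = 6a f1 fa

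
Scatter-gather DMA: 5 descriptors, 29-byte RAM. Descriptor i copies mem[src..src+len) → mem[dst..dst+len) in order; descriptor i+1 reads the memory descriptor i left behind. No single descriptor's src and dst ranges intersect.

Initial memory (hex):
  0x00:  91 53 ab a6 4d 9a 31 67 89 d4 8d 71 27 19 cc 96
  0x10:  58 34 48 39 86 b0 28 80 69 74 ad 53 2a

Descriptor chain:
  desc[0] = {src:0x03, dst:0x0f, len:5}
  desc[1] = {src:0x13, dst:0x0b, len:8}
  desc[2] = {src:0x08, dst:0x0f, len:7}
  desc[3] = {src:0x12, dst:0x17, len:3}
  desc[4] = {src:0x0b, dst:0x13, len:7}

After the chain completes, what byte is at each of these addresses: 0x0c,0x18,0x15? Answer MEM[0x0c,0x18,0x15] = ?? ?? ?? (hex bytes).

  after D0: wrote 5B at 0x0f = a64d9a3167
  after D1: wrote 8B at 0x0b = 6786b028806974ad
  after D2: wrote 7B at 0x0f = 89d48d6786b028
  after D3: wrote 3B at 0x17 = 6786b0
  after D4: wrote 7B at 0x13 = 6786b02889d48d
query mem[0x0c]=0x86, mem[0x18]=0xd4, mem[0x15]=0xb0

MEM[0x0c,0x18,0x15] = 86 d4 b0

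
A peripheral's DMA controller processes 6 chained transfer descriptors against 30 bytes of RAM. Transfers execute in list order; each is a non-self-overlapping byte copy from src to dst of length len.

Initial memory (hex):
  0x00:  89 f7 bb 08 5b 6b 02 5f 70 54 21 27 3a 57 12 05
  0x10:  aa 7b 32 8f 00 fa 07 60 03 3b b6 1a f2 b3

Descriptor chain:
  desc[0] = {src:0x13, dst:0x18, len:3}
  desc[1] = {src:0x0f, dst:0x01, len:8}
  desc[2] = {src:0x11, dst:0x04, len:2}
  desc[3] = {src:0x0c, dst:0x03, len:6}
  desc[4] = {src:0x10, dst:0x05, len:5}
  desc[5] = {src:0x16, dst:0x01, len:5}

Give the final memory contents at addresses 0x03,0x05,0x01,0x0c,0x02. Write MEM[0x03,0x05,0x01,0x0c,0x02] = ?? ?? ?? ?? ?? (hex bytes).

  after D0: wrote 3B at 0x18 = 8f00fa
  after D1: wrote 8B at 0x01 = 05aa7b328f00fa07
  after D2: wrote 2B at 0x04 = 7b32
  after D3: wrote 6B at 0x03 = 3a571205aa7b
  after D4: wrote 5B at 0x05 = aa7b328f00
  after D5: wrote 5B at 0x01 = 07608f00fa
query mem[0x03]=0x8f, mem[0x05]=0xfa, mem[0x01]=0x07, mem[0x0c]=0x3a, mem[0x02]=0x60

MEM[0x03,0x05,0x01,0x0c,0x02] = 8f fa 07 3a 60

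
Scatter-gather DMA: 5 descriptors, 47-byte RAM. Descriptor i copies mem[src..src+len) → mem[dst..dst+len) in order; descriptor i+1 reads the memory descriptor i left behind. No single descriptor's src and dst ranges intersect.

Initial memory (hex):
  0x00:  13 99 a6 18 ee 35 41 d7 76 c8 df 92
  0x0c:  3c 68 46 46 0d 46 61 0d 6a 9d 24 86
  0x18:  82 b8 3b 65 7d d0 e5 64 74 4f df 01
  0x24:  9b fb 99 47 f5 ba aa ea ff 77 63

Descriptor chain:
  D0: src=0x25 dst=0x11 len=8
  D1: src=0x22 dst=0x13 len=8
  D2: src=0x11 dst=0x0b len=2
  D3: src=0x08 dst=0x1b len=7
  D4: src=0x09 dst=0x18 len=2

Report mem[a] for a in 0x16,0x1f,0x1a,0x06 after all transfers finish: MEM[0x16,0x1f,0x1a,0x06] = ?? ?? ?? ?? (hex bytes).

MEM[0x16,0x1f,0x1a,0x06] = fb 99 ba 41

#0 dst[0x11+8] := {0xfb,0x99,0x47,0xf5,0xba,0xaa,0xea,0xff}
#1 dst[0x13+8] := {0xdf,0x01,0x9b,0xfb,0x99,0x47,0xf5,0xba}
#2 dst[0x0b+2] := {0xfb,0x99}
#3 dst[0x1b+7] := {0x76,0xc8,0xdf,0xfb,0x99,0x68,0x46}
#4 dst[0x18+2] := {0xc8,0xdf}
query mem[0x16]=0xfb, mem[0x1f]=0x99, mem[0x1a]=0xba, mem[0x06]=0x41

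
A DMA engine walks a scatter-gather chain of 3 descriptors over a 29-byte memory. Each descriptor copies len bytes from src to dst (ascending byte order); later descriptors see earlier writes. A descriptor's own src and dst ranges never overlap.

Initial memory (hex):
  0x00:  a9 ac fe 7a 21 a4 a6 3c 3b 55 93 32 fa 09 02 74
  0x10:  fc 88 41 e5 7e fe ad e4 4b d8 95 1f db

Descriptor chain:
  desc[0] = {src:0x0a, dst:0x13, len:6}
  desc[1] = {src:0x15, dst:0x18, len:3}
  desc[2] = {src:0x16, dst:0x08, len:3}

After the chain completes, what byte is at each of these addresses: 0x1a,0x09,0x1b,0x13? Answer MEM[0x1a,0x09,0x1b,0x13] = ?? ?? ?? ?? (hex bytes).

D0: mem[0x13..0x18] <- [93 32 fa 09 02 74]
D1: mem[0x18..0x1a] <- [fa 09 02]
D2: mem[0x08..0x0a] <- [09 02 fa]
query mem[0x1a]=0x02, mem[0x09]=0x02, mem[0x1b]=0x1f, mem[0x13]=0x93

MEM[0x1a,0x09,0x1b,0x13] = 02 02 1f 93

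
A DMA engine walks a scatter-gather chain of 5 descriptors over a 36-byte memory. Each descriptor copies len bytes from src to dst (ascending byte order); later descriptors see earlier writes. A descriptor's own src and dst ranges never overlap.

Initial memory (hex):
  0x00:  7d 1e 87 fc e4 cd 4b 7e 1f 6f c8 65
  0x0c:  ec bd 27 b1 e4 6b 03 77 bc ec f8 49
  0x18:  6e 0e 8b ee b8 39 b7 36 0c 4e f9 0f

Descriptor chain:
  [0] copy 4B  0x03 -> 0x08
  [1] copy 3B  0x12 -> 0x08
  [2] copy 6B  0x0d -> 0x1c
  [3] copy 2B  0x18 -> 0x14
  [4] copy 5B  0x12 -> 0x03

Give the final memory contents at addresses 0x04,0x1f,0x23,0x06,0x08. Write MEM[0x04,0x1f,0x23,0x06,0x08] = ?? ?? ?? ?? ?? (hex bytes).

MEM[0x04,0x1f,0x23,0x06,0x08] = 77 e4 0f 0e 03

#0 dst[0x08+4] := {0xfc,0xe4,0xcd,0x4b}
#1 dst[0x08+3] := {0x03,0x77,0xbc}
#2 dst[0x1c+6] := {0xbd,0x27,0xb1,0xe4,0x6b,0x03}
#3 dst[0x14+2] := {0x6e,0x0e}
#4 dst[0x03+5] := {0x03,0x77,0x6e,0x0e,0xf8}
query mem[0x04]=0x77, mem[0x1f]=0xe4, mem[0x23]=0x0f, mem[0x06]=0x0e, mem[0x08]=0x03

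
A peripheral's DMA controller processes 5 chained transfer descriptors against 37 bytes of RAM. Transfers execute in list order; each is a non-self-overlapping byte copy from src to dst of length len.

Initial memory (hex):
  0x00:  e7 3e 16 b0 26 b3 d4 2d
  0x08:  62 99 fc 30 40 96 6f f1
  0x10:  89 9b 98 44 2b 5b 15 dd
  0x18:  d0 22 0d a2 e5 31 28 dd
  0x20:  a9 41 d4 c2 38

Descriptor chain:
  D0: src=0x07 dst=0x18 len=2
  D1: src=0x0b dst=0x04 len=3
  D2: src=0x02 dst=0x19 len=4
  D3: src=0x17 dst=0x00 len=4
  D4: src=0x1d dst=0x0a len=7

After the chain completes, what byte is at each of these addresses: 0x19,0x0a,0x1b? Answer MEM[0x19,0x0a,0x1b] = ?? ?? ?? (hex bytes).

[0] 0x07->0x18 len=2 : 2d 62
[1] 0x0b->0x04 len=3 : 30 40 96
[2] 0x02->0x19 len=4 : 16 b0 30 40
[3] 0x17->0x00 len=4 : dd 2d 16 b0
[4] 0x1d->0x0a len=7 : 31 28 dd a9 41 d4 c2
query mem[0x19]=0x16, mem[0x0a]=0x31, mem[0x1b]=0x30

MEM[0x19,0x0a,0x1b] = 16 31 30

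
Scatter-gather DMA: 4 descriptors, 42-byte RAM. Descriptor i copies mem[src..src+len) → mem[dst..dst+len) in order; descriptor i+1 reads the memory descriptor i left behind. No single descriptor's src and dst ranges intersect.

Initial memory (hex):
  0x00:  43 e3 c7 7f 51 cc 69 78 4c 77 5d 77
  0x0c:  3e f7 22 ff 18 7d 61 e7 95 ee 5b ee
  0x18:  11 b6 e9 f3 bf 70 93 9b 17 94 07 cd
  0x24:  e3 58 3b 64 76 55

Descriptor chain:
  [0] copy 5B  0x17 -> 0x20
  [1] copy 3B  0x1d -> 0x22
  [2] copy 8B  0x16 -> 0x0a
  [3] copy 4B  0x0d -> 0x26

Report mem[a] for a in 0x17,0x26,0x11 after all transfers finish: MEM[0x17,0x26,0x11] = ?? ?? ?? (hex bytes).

[0] 0x17->0x20 len=5 : ee 11 b6 e9 f3
[1] 0x1d->0x22 len=3 : 70 93 9b
[2] 0x16->0x0a len=8 : 5b ee 11 b6 e9 f3 bf 70
[3] 0x0d->0x26 len=4 : b6 e9 f3 bf
query mem[0x17]=0xee, mem[0x26]=0xb6, mem[0x11]=0x70

MEM[0x17,0x26,0x11] = ee b6 70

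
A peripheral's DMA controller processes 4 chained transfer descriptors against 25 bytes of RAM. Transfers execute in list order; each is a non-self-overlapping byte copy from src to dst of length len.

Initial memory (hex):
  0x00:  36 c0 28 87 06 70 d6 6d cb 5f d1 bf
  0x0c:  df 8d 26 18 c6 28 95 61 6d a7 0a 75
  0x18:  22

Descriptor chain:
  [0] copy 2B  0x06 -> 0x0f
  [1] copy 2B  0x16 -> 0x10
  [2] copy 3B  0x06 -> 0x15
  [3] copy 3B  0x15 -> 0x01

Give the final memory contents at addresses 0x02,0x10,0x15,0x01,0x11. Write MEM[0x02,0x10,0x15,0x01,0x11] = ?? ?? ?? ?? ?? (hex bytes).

MEM[0x02,0x10,0x15,0x01,0x11] = 6d 0a d6 d6 75

[0] 0x06->0x0f len=2 : d6 6d
[1] 0x16->0x10 len=2 : 0a 75
[2] 0x06->0x15 len=3 : d6 6d cb
[3] 0x15->0x01 len=3 : d6 6d cb
query mem[0x02]=0x6d, mem[0x10]=0x0a, mem[0x15]=0xd6, mem[0x01]=0xd6, mem[0x11]=0x75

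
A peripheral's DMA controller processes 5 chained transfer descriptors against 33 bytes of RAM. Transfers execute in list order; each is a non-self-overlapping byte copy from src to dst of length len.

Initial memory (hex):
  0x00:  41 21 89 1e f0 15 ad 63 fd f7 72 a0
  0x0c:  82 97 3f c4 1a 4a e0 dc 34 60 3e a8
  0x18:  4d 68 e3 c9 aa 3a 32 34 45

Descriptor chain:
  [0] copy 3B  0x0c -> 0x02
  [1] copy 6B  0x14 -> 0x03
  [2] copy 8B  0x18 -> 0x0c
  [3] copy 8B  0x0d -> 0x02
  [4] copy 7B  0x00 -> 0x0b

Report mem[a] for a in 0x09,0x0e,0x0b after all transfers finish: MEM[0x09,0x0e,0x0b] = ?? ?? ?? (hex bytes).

MEM[0x09,0x0e,0x0b] = 34 e3 41

D0: mem[0x02..0x04] <- [82 97 3f]
D1: mem[0x03..0x08] <- [34 60 3e a8 4d 68]
D2: mem[0x0c..0x13] <- [4d 68 e3 c9 aa 3a 32 34]
D3: mem[0x02..0x09] <- [68 e3 c9 aa 3a 32 34 34]
D4: mem[0x0b..0x11] <- [41 21 68 e3 c9 aa 3a]
query mem[0x09]=0x34, mem[0x0e]=0xe3, mem[0x0b]=0x41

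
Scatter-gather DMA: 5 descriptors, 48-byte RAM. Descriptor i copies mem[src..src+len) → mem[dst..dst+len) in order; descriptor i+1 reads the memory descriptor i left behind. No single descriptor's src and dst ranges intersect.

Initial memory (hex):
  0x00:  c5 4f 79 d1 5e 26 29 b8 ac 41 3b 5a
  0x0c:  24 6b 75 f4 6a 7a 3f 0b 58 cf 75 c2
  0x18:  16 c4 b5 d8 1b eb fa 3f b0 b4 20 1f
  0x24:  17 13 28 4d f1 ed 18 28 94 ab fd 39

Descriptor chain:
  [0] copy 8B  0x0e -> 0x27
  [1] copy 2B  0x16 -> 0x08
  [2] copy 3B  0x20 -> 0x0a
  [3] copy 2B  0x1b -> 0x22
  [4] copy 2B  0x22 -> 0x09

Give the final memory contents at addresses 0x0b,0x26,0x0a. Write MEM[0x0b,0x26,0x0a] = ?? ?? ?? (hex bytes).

MEM[0x0b,0x26,0x0a] = b4 28 1b

  after D0: wrote 8B at 0x27 = 75f46a7a3f0b58cf
  after D1: wrote 2B at 0x08 = 75c2
  after D2: wrote 3B at 0x0a = b0b420
  after D3: wrote 2B at 0x22 = d81b
  after D4: wrote 2B at 0x09 = d81b
query mem[0x0b]=0xb4, mem[0x26]=0x28, mem[0x0a]=0x1b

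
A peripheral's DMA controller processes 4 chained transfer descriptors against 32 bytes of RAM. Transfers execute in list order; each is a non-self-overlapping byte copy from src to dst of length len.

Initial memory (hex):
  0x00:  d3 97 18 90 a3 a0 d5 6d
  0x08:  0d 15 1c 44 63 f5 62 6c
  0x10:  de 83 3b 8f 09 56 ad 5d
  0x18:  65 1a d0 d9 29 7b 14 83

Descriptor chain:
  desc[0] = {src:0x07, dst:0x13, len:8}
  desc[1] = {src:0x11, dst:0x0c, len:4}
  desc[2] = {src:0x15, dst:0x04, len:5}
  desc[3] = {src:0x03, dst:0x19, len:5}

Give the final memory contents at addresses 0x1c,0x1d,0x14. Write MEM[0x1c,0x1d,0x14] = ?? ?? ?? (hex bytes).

MEM[0x1c,0x1d,0x14] = 44 63 0d

D0: mem[0x13..0x1a] <- [6d 0d 15 1c 44 63 f5 62]
D1: mem[0x0c..0x0f] <- [83 3b 6d 0d]
D2: mem[0x04..0x08] <- [15 1c 44 63 f5]
D3: mem[0x19..0x1d] <- [90 15 1c 44 63]
query mem[0x1c]=0x44, mem[0x1d]=0x63, mem[0x14]=0x0d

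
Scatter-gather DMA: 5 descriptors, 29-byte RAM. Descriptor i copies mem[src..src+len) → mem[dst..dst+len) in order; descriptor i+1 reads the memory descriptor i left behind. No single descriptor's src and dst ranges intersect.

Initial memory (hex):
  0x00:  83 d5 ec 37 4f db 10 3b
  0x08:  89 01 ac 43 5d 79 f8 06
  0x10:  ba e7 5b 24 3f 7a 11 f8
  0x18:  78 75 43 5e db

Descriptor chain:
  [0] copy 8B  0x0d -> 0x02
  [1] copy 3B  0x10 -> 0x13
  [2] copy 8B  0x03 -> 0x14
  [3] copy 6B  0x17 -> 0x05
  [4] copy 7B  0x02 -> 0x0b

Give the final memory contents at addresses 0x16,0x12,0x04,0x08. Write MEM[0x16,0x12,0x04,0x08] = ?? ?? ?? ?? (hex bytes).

MEM[0x16,0x12,0x04,0x08] = ba 5b 06 3f

D0: mem[0x02..0x09] <- [79 f8 06 ba e7 5b 24 3f]
D1: mem[0x13..0x15] <- [ba e7 5b]
D2: mem[0x14..0x1b] <- [f8 06 ba e7 5b 24 3f ac]
D3: mem[0x05..0x0a] <- [e7 5b 24 3f ac db]
D4: mem[0x0b..0x11] <- [79 f8 06 e7 5b 24 3f]
query mem[0x16]=0xba, mem[0x12]=0x5b, mem[0x04]=0x06, mem[0x08]=0x3f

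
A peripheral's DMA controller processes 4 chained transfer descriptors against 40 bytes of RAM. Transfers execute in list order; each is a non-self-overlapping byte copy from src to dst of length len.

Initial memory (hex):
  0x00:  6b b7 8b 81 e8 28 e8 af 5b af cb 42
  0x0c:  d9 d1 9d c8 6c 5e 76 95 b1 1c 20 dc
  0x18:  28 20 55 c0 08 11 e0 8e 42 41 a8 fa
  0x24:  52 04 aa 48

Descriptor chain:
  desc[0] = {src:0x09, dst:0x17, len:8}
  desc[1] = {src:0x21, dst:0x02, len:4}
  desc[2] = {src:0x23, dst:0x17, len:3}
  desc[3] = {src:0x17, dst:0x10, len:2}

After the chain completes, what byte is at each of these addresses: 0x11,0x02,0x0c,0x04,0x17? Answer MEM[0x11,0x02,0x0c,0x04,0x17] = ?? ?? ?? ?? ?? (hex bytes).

MEM[0x11,0x02,0x0c,0x04,0x17] = 52 41 d9 fa fa

#0 dst[0x17+8] := {0xaf,0xcb,0x42,0xd9,0xd1,0x9d,0xc8,0x6c}
#1 dst[0x02+4] := {0x41,0xa8,0xfa,0x52}
#2 dst[0x17+3] := {0xfa,0x52,0x04}
#3 dst[0x10+2] := {0xfa,0x52}
query mem[0x11]=0x52, mem[0x02]=0x41, mem[0x0c]=0xd9, mem[0x04]=0xfa, mem[0x17]=0xfa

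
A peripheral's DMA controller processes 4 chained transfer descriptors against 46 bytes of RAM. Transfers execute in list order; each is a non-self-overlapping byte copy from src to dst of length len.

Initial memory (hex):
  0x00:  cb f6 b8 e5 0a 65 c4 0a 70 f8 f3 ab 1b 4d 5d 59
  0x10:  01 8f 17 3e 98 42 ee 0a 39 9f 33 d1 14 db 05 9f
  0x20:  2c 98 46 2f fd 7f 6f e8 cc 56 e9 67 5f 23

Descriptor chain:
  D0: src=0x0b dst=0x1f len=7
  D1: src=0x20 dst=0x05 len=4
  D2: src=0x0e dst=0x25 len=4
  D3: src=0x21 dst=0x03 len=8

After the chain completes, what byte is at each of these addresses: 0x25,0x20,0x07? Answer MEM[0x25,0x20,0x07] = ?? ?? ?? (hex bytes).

#0 dst[0x1f+7] := {0xab,0x1b,0x4d,0x5d,0x59,0x01,0x8f}
#1 dst[0x05+4] := {0x1b,0x4d,0x5d,0x59}
#2 dst[0x25+4] := {0x5d,0x59,0x01,0x8f}
#3 dst[0x03+8] := {0x4d,0x5d,0x59,0x01,0x5d,0x59,0x01,0x8f}
query mem[0x25]=0x5d, mem[0x20]=0x1b, mem[0x07]=0x5d

MEM[0x25,0x20,0x07] = 5d 1b 5d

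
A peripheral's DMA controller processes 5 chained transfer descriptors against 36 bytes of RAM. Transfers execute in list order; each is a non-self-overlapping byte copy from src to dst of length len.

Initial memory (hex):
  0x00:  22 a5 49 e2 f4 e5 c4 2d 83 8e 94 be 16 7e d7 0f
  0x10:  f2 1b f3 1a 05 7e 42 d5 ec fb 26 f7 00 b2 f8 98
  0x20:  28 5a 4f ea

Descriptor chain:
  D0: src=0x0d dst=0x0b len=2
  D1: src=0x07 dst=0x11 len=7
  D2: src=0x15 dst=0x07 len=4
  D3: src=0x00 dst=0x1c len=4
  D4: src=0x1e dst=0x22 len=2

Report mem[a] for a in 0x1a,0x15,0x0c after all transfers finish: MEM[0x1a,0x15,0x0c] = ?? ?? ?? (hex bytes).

MEM[0x1a,0x15,0x0c] = 26 7e d7

D0: mem[0x0b..0x0c] <- [7e d7]
D1: mem[0x11..0x17] <- [2d 83 8e 94 7e d7 7e]
D2: mem[0x07..0x0a] <- [7e d7 7e ec]
D3: mem[0x1c..0x1f] <- [22 a5 49 e2]
D4: mem[0x22..0x23] <- [49 e2]
query mem[0x1a]=0x26, mem[0x15]=0x7e, mem[0x0c]=0xd7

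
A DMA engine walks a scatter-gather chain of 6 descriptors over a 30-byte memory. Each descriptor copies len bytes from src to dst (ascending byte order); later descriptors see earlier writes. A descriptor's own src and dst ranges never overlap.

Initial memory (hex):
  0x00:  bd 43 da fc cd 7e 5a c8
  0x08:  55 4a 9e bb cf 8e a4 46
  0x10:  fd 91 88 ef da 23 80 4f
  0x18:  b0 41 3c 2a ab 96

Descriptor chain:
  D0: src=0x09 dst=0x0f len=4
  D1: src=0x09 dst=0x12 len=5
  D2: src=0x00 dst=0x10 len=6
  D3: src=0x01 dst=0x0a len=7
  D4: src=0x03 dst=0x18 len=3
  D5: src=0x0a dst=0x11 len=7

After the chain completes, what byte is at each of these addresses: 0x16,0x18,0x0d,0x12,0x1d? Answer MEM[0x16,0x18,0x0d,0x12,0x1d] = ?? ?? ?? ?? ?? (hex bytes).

MEM[0x16,0x18,0x0d,0x12,0x1d] = 5a fc cd da 96

[0] 0x09->0x0f len=4 : 4a 9e bb cf
[1] 0x09->0x12 len=5 : 4a 9e bb cf 8e
[2] 0x00->0x10 len=6 : bd 43 da fc cd 7e
[3] 0x01->0x0a len=7 : 43 da fc cd 7e 5a c8
[4] 0x03->0x18 len=3 : fc cd 7e
[5] 0x0a->0x11 len=7 : 43 da fc cd 7e 5a c8
query mem[0x16]=0x5a, mem[0x18]=0xfc, mem[0x0d]=0xcd, mem[0x12]=0xda, mem[0x1d]=0x96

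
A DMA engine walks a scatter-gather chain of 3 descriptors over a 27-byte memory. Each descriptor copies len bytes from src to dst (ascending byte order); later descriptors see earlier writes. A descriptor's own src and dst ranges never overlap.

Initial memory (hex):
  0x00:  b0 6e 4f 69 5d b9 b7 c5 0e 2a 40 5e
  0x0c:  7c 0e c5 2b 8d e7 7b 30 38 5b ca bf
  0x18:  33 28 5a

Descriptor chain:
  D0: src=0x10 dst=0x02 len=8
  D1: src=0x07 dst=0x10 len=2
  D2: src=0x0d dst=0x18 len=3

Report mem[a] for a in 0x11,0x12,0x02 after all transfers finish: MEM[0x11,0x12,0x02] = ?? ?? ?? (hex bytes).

MEM[0x11,0x12,0x02] = ca 7b 8d

[0] 0x10->0x02 len=8 : 8d e7 7b 30 38 5b ca bf
[1] 0x07->0x10 len=2 : 5b ca
[2] 0x0d->0x18 len=3 : 0e c5 2b
query mem[0x11]=0xca, mem[0x12]=0x7b, mem[0x02]=0x8d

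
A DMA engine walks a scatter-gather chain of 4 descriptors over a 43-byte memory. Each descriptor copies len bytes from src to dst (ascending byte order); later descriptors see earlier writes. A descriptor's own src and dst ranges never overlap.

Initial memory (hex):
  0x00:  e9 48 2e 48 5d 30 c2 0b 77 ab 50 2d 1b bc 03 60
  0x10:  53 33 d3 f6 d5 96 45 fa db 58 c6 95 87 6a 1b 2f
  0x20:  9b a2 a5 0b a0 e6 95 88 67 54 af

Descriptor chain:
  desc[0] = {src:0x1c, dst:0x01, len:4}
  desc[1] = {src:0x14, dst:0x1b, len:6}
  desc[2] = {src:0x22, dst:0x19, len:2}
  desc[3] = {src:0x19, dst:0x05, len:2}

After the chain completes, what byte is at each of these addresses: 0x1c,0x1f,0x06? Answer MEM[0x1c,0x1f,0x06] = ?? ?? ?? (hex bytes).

MEM[0x1c,0x1f,0x06] = 96 db 0b

  after D0: wrote 4B at 0x01 = 876a1b2f
  after D1: wrote 6B at 0x1b = d59645fadb58
  after D2: wrote 2B at 0x19 = a50b
  after D3: wrote 2B at 0x05 = a50b
query mem[0x1c]=0x96, mem[0x1f]=0xdb, mem[0x06]=0x0b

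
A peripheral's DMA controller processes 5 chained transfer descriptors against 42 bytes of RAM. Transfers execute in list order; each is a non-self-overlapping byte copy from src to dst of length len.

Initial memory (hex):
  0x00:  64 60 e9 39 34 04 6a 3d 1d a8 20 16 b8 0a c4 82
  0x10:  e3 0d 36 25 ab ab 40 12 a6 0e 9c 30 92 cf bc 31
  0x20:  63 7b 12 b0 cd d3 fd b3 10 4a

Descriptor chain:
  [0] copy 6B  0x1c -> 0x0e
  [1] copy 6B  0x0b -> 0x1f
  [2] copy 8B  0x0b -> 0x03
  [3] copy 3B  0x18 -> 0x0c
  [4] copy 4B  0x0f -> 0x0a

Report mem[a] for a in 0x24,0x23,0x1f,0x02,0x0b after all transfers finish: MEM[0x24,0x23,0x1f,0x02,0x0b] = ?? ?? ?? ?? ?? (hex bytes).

[0] 0x1c->0x0e len=6 : 92 cf bc 31 63 7b
[1] 0x0b->0x1f len=6 : 16 b8 0a 92 cf bc
[2] 0x0b->0x03 len=8 : 16 b8 0a 92 cf bc 31 63
[3] 0x18->0x0c len=3 : a6 0e 9c
[4] 0x0f->0x0a len=4 : cf bc 31 63
query mem[0x24]=0xbc, mem[0x23]=0xcf, mem[0x1f]=0x16, mem[0x02]=0xe9, mem[0x0b]=0xbc

MEM[0x24,0x23,0x1f,0x02,0x0b] = bc cf 16 e9 bc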